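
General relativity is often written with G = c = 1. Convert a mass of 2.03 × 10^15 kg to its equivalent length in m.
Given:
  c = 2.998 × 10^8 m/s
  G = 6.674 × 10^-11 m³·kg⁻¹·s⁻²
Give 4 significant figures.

1.507 × 10^-12 m

In G = c = 1 units mass has dimensions of length; the conversion factor is G/c².
2.03 × 10^15 kg × (G/c²) = 1.507 × 10^-12 m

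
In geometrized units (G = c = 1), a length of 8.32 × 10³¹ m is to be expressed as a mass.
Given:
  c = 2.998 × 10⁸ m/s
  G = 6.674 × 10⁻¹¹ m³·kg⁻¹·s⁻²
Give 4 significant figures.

1.120 × 10⁵⁹ kg

Length → mass via c²/G.
8.32 × 10³¹ m × (c²/G) = 1.120 × 10⁵⁹ kg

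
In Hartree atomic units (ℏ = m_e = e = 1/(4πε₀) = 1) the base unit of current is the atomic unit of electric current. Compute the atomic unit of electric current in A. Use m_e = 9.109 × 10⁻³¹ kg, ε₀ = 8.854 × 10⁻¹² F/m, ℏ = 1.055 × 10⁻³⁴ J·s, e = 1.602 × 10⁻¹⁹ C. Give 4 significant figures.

6.612 × 10⁻³ A

I_au = e E_h/ℏ = m_e e⁵/((4πε₀)²ℏ³)
E_h = 4.354 × 10⁻¹⁸ J
e·E_h/ℏ = 6.612 × 10⁻³ A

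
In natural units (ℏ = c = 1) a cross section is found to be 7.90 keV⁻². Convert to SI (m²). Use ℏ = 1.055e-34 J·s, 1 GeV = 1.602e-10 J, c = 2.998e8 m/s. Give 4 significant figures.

Area is [L]² = [E]⁻²·(ℏc)²; restore (ℏc)².
1 GeV⁻² → (ℏc)² × (1 GeV in J)⁻² = 3.898e-32 m².
Convert the energy scale: 7.90 keV⁻² = 7.90e12 GeV⁻².
Result: 7.90e12 × 3.898e-32 = 3.079e-19 m².

3.079e-19 m²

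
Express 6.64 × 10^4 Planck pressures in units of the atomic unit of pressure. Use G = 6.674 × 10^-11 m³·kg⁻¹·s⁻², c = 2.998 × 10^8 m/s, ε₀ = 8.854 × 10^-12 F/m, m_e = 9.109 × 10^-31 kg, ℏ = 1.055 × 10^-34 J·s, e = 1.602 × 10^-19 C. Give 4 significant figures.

1.050 × 10^105

Planck pressure: p_P = c⁷/(ℏG²) = 4.632 × 10^113 Pa
atomic unit of pressure: P_au = E_h/a₀³ = m_e⁴e¹⁰/((4πε₀)⁵ℏ⁸) = 2.929 × 10^13 Pa
6.64 × 10^4 × 4.632 × 10^113 / 2.929 × 10^13 = 1.050 × 10^105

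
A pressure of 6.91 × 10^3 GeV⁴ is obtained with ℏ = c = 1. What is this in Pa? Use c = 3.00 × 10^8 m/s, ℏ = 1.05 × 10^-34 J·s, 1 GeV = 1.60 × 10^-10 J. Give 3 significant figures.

1.45 × 10^41 Pa

Pressure is [E]/[L]³ = [E]⁴/(ℏc)³.
1 GeV⁴ → 1/(ℏc)³ × (1 GeV in J)⁴ = 2.10 × 10^37 Pa.
Result: 6.91 × 10^3 × 2.10 × 10^37 = 1.45 × 10^41 Pa.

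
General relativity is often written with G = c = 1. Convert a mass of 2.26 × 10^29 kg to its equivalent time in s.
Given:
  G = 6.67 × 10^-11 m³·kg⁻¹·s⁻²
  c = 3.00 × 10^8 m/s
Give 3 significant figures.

5.58 × 10^-7 s

Mass → time via G/c³.
2.26 × 10^29 kg × (G/c³) = 5.58 × 10^-7 s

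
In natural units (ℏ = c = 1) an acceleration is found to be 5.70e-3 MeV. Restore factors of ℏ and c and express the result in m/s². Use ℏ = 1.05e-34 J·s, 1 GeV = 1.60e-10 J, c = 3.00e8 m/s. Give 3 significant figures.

2.61e27 m/s²

Acceleration is [L]/[T]² = c·[E]/ℏ.
1 GeV → c/ℏ × (1 GeV in J) = 4.57e32 m/s².
Convert the energy scale: 5.70e-3 MeV = 5.70e-6 GeV.
Result: 5.70e-6 × 4.57e32 = 2.61e27 m/s².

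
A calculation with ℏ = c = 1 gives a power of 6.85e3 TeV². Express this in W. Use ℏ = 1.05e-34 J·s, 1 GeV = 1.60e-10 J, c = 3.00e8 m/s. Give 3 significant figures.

Power is [E]/[T] = [E]²/ℏ.
1 GeV² → 1/ℏ × (1 GeV in J)² = 2.44e14 W.
Convert the energy scale: 6.85e3 TeV² = 6.85e9 GeV².
Result: 6.85e9 × 2.44e14 = 1.67e24 W.

1.67e24 W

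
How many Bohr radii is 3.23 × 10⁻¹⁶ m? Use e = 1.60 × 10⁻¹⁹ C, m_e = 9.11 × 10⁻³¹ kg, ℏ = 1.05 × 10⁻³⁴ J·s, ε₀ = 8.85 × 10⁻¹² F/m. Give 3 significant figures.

Bohr radius: a₀ = 4πε₀ℏ²/(m_e e²) = 5.26 × 10⁻¹¹ m.
3.23 × 10⁻¹⁶ / 5.26 × 10⁻¹¹ = 6.14 × 10⁻⁶

6.14 × 10⁻⁶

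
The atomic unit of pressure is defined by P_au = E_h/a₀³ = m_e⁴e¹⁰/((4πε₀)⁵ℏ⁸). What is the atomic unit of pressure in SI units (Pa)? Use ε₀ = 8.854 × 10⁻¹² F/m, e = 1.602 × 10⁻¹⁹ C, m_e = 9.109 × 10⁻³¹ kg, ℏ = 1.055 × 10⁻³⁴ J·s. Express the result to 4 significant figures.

2.929 × 10¹³ Pa

P_au = E_h/a₀³ = m_e⁴e¹⁰/((4πε₀)⁵ℏ⁸)
E_h = 4.354 × 10⁻¹⁸ J
a₀ = 5.297 × 10⁻¹¹ m
E_h/a₀³ = 2.929 × 10¹³ Pa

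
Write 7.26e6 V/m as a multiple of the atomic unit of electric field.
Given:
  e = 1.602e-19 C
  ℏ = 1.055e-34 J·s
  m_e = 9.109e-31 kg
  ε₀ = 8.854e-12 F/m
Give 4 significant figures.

atomic unit of electric field: E_au = E_h/(e a₀) = m_e²e⁵/((4πε₀)³ℏ⁴) = 5.131e11 V/m.
7.26e6 / 5.131e11 = 1.415e-5

1.415e-5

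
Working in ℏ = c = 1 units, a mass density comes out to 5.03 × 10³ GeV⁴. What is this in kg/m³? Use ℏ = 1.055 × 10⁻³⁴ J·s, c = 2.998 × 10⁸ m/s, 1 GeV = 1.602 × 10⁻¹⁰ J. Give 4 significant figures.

Mass density is [E]/(c²[L]³) = [E]⁴/(ℏ³c⁵).
1 GeV⁴ → 1/(ℏ³c⁵) × (1 GeV in J)⁴ = 2.316 × 10²⁰ kg/m³.
Result: 5.03 × 10³ × 2.316 × 10²⁰ = 1.165 × 10²⁴ kg/m³.

1.165 × 10²⁴ kg/m³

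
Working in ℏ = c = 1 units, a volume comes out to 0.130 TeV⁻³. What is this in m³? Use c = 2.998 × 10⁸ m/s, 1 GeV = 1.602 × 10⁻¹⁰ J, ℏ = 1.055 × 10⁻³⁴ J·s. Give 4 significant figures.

Volume is [L]³ = [E]⁻³·(ℏc)³.
1 GeV⁻³ → (ℏc)³ × (1 GeV in J)⁻³ = 7.696 × 10⁻⁴⁸ m³.
Convert the energy scale: 0.130 TeV⁻³ = 1.30 × 10⁻¹⁰ GeV⁻³.
Result: 1.30 × 10⁻¹⁰ × 7.696 × 10⁻⁴⁸ = 1.000 × 10⁻⁵⁷ m³.

1.000 × 10⁻⁵⁷ m³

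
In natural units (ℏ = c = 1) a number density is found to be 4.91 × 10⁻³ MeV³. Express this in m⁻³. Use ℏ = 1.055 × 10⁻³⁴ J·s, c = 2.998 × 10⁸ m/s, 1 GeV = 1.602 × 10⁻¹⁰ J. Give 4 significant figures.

Number density is [L]⁻³ = [E]³/(ℏc)³.
1 GeV³ → 1/(ℏc)³ × (1 GeV in J)³ = 1.299 × 10⁴⁷ m⁻³.
Convert the energy scale: 4.91 × 10⁻³ MeV³ = 4.91 × 10⁻¹² GeV³.
Result: 4.91 × 10⁻¹² × 1.299 × 10⁴⁷ = 6.380 × 10³⁵ m⁻³.

6.380 × 10³⁵ m⁻³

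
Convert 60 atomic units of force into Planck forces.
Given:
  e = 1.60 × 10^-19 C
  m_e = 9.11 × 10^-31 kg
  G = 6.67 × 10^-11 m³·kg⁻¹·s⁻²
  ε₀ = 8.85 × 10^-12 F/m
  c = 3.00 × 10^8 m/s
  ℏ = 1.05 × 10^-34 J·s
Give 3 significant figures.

atomic unit of force: F_au = E_h/a₀ = m_e²e⁶/((4πε₀)³ℏ⁴) = 8.33 × 10^-8 N
Planck force: F_P = c⁴/G = 1.21 × 10^44 N
60 × 8.33 × 10^-8 / 1.21 × 10^44 = 4.11 × 10^-50

4.11 × 10^-50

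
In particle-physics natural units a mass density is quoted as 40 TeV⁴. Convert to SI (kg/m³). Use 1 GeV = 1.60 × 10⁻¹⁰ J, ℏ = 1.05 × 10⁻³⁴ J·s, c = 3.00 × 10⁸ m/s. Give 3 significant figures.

9.32 × 10³³ kg/m³

Mass density is [E]/(c²[L]³) = [E]⁴/(ℏ³c⁵).
1 GeV⁴ → 1/(ℏ³c⁵) × (1 GeV in J)⁴ = 2.33 × 10²⁰ kg/m³.
Convert the energy scale: 40 TeV⁴ = 4.00 × 10¹³ GeV⁴.
Result: 4.00 × 10¹³ × 2.33 × 10²⁰ = 9.32 × 10³³ kg/m³.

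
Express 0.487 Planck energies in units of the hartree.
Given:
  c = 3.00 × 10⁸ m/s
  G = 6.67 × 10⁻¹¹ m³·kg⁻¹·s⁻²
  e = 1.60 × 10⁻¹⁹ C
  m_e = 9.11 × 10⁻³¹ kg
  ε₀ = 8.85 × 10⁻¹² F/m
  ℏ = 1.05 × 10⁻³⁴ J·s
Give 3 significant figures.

2.18 × 10²⁶

Planck energy: E_P = √(ℏc⁵/G) = 1.96 × 10⁹ J
hartree: E_h = m_e e⁴/(4πε₀ℏ)² = 4.38 × 10⁻¹⁸ J
0.487 × 1.96 × 10⁹ / 4.38 × 10⁻¹⁸ = 2.18 × 10²⁶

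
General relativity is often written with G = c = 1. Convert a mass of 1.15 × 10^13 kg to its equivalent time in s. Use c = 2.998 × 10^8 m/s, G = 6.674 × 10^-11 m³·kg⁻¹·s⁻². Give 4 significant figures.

2.848 × 10^-23 s

Mass → time via G/c³.
1.15 × 10^13 kg × (G/c³) = 2.848 × 10^-23 s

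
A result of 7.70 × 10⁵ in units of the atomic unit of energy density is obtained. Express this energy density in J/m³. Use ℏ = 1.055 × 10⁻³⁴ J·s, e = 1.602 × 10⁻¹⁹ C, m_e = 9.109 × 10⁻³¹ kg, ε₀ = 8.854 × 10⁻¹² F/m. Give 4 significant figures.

2.255 × 10¹⁹ J/m³

One atomic unit of energy density: u_au = E_h/a₀³ = m_e⁴e¹⁰/((4πε₀)⁵ℏ⁸) = 2.929 × 10¹³ J/m³.
7.70 × 10⁵ × 2.929 × 10¹³ J/m³ = 2.255 × 10¹⁹ J/m³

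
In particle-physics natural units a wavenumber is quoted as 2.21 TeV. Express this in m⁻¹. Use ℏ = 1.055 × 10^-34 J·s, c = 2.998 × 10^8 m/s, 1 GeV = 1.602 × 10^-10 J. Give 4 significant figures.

1.119 × 10^19 m⁻¹

Inverse length is [E]/(ℏc).
1 GeV → 1/(ℏc) × (1 GeV in J) = 5.065 × 10^15 m⁻¹.
Convert the energy scale: 2.21 TeV = 2.21 × 10^3 GeV.
Result: 2.21 × 10^3 × 5.065 × 10^15 = 1.119 × 10^19 m⁻¹.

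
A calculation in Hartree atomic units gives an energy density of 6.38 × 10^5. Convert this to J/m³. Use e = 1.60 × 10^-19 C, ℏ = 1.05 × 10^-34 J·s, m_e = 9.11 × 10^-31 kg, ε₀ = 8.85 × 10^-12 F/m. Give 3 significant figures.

One atomic unit of energy density: u_au = E_h/a₀³ = m_e⁴e¹⁰/((4πε₀)⁵ℏ⁸) = 3.01 × 10^13 J/m³.
6.38 × 10^5 × 3.01 × 10^13 J/m³ = 1.92 × 10^19 J/m³

1.92 × 10^19 J/m³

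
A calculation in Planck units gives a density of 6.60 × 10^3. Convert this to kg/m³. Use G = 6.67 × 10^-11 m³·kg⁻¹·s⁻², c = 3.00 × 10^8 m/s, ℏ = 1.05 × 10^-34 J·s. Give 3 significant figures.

One Planck density: ρ_P = c⁵/(ℏG²) = 5.20 × 10^96 kg/m³.
6.60 × 10^3 × 5.20 × 10^96 kg/m³ = 3.43 × 10^100 kg/m³

3.43 × 10^100 kg/m³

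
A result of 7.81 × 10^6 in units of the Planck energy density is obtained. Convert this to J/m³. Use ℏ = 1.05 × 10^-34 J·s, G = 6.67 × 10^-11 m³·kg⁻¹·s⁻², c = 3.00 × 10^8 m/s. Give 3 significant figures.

3.66 × 10^120 J/m³

One Planck energy density: u_P = c⁷/(ℏG²) = 4.68 × 10^113 J/m³.
7.81 × 10^6 × 4.68 × 10^113 J/m³ = 3.66 × 10^120 J/m³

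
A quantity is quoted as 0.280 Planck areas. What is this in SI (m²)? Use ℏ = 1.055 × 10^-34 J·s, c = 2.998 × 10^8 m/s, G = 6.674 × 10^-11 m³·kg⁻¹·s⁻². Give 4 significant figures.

7.316 × 10^-71 m²

One Planck area: A_P = ℏG/c³ = 2.613 × 10^-70 m².
0.280 × 2.613 × 10^-70 m² = 7.316 × 10^-71 m²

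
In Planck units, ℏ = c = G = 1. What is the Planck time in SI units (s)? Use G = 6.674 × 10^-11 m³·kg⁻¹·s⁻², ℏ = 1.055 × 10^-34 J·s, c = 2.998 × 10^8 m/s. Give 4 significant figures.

Dimensional analysis gives t_P = √(ℏG/c⁵).
  = √(2.907 × 10^-87)
  = 5.392 × 10^-44 s

5.392 × 10^-44 s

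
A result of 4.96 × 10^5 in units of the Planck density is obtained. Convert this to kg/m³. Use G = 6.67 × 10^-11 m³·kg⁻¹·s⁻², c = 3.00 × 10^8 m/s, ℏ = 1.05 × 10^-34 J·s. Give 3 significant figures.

2.58 × 10^102 kg/m³

One Planck density: ρ_P = c⁵/(ℏG²) = 5.20 × 10^96 kg/m³.
4.96 × 10^5 × 5.20 × 10^96 kg/m³ = 2.58 × 10^102 kg/m³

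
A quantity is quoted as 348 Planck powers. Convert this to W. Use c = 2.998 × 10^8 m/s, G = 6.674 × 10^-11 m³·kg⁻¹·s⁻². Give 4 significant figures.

One Planck power: P_P = c⁵/G = 3.629 × 10^52 W.
348 × 3.629 × 10^52 W = 1.263 × 10^55 W

1.263 × 10^55 W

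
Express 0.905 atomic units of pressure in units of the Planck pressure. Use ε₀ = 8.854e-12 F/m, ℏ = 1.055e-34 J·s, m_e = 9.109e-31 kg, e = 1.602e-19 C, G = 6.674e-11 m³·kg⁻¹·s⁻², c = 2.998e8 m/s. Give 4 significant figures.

5.723e-101

atomic unit of pressure: P_au = E_h/a₀³ = m_e⁴e¹⁰/((4πε₀)⁵ℏ⁸) = 2.929e13 Pa
Planck pressure: p_P = c⁷/(ℏG²) = 4.632e113 Pa
0.905 × 2.929e13 / 4.632e113 = 5.723e-101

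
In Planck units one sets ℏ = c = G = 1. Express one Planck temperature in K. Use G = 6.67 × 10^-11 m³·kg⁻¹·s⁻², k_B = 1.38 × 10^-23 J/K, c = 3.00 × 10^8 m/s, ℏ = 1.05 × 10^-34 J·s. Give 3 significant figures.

1.42 × 10^32 K

T_P = √(ℏc⁵/G) / k_B
  = √(3.83 × 10^18) × 7.25 × 10^22
  = 1.42 × 10^32 K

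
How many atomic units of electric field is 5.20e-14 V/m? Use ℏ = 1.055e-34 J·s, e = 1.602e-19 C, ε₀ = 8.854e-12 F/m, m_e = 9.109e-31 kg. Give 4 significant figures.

1.013e-25

atomic unit of electric field: E_au = E_h/(e a₀) = m_e²e⁵/((4πε₀)³ℏ⁴) = 5.131e11 V/m.
5.20e-14 / 5.131e11 = 1.013e-25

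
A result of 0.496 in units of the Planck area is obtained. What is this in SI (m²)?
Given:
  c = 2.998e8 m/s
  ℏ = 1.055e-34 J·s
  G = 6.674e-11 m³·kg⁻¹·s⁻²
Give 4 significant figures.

1.296e-70 m²

One Planck area: A_P = ℏG/c³ = 2.613e-70 m².
0.496 × 2.613e-70 m² = 1.296e-70 m²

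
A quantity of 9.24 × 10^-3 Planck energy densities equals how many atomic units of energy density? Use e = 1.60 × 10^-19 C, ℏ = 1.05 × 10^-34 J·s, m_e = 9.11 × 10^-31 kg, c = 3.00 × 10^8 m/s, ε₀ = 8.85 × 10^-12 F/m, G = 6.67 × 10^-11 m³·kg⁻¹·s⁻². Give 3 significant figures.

Planck energy density: u_P = c⁷/(ℏG²) = 4.68 × 10^113 J/m³
atomic unit of energy density: u_au = E_h/a₀³ = m_e⁴e¹⁰/((4πε₀)⁵ℏ⁸) = 3.01 × 10^13 J/m³
9.24 × 10^-3 × 4.68 × 10^113 / 3.01 × 10^13 = 1.44 × 10^98

1.44 × 10^98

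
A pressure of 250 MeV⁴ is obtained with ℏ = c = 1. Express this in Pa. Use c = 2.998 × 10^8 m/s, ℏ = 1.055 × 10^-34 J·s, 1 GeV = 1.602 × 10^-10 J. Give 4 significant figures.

Pressure is [E]/[L]³ = [E]⁴/(ℏc)³.
1 GeV⁴ → 1/(ℏc)³ × (1 GeV in J)⁴ = 2.082 × 10^37 Pa.
Convert the energy scale: 250 MeV⁴ = 2.50 × 10^-10 GeV⁴.
Result: 2.50 × 10^-10 × 2.082 × 10^37 = 5.204 × 10^27 Pa.

5.204 × 10^27 Pa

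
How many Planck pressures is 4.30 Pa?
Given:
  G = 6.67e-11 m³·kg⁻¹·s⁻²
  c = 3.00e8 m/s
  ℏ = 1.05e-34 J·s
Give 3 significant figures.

9.18e-114

Planck pressure: p_P = c⁷/(ℏG²) = 4.68e113 Pa.
4.30 / 4.68e113 = 9.18e-114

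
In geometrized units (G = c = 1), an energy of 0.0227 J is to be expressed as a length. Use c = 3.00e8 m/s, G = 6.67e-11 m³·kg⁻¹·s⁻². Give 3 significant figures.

Energy → length via G/c⁴.
0.0227 J × (G/c⁴) = 1.87e-46 m

1.87e-46 m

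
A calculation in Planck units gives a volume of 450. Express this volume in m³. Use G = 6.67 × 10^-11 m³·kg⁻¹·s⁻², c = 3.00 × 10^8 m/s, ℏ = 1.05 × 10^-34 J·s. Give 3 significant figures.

1.88 × 10^-102 m³

One Planck volume: V_P = (ℏG/c³)^(3/2) = 4.18 × 10^-105 m³.
450 × 4.18 × 10^-105 m³ = 1.88 × 10^-102 m³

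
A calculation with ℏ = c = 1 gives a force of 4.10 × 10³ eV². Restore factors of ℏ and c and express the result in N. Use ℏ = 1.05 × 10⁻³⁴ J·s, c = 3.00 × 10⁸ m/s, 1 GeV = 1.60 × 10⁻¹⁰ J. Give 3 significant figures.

Force is [E]/[L] = [E]²/(ℏc); restore (ℏc)⁻¹.
1 GeV² → 1/(ℏc) × (1 GeV in J)² = 8.13 × 10⁵ N.
Convert the energy scale: 4.10 × 10³ eV² = 4.10 × 10⁻¹⁵ GeV².
Result: 4.10 × 10⁻¹⁵ × 8.13 × 10⁵ = 3.33 × 10⁻⁹ N.

3.33 × 10⁻⁹ N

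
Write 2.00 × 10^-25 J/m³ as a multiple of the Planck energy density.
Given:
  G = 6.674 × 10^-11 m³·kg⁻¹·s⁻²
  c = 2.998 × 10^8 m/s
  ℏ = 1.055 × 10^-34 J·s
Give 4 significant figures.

4.318 × 10^-139

Planck energy density: u_P = c⁷/(ℏG²) = 4.632 × 10^113 J/m³.
2.00 × 10^-25 / 4.632 × 10^113 = 4.318 × 10^-139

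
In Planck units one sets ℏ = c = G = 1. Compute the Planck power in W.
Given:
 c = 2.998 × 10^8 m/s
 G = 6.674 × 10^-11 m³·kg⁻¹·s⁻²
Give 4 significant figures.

P_P = c⁵/G
  = 2.422 × 10^42 / 6.674 × 10^-11
  = 3.629 × 10^52 W

3.629 × 10^52 W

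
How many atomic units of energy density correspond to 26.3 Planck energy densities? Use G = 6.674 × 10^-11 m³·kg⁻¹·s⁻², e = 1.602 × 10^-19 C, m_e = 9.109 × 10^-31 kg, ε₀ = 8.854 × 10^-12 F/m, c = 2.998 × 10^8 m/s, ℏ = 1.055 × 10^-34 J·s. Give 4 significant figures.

Planck energy density: u_P = c⁷/(ℏG²) = 4.632 × 10^113 J/m³
atomic unit of energy density: u_au = E_h/a₀³ = m_e⁴e¹⁰/((4πε₀)⁵ℏ⁸) = 2.929 × 10^13 J/m³
26.3 × 4.632 × 10^113 / 2.929 × 10^13 = 4.159 × 10^101

4.159 × 10^101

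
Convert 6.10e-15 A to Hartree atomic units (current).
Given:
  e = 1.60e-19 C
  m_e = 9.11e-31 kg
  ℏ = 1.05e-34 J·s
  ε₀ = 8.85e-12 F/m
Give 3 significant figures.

atomic unit of electric current: I_au = e E_h/ℏ = m_e e⁵/((4πε₀)²ℏ³) = 6.67e-3 A.
6.10e-15 / 6.67e-3 = 9.14e-13

9.14e-13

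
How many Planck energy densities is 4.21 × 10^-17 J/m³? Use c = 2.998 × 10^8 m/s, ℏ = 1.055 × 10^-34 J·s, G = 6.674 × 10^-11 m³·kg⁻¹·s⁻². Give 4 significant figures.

Planck energy density: u_P = c⁷/(ℏG²) = 4.632 × 10^113 J/m³.
4.21 × 10^-17 / 4.632 × 10^113 = 9.088 × 10^-131

9.088 × 10^-131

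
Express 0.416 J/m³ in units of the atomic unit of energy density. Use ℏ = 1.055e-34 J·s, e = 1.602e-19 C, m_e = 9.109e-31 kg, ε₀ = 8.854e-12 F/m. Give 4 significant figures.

atomic unit of energy density: u_au = E_h/a₀³ = m_e⁴e¹⁰/((4πε₀)⁵ℏ⁸) = 2.929e13 J/m³.
0.416 / 2.929e13 = 1.420e-14

1.420e-14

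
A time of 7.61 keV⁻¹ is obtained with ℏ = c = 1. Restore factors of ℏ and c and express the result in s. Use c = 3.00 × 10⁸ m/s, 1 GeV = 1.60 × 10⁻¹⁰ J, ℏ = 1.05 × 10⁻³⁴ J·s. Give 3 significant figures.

A time is [E]⁻¹ in ℏ=c=1; restore one factor of ℏ.
1 GeV⁻¹ → ℏ × (1 GeV in J)⁻¹ = 6.56 × 10⁻²⁵ s.
Convert the energy scale: 7.61 keV⁻¹ = 7.61 × 10⁶ GeV⁻¹.
Result: 7.61 × 10⁶ × 6.56 × 10⁻²⁵ = 4.99 × 10⁻¹⁸ s.

4.99 × 10⁻¹⁸ s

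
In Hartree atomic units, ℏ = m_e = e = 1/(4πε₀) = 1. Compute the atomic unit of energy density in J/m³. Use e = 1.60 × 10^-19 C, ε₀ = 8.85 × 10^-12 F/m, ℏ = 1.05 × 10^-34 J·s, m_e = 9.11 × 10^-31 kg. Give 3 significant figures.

3.01 × 10^13 J/m³

From ℏ = m_e = e = 1/(4πε₀) = 1 the energy density scale is u_au = E_h/a₀³ = m_e⁴e¹⁰/((4πε₀)⁵ℏ⁸).
E_h = 4.38 × 10^-18 J
a₀ = 5.26 × 10^-11 m
E_h/a₀³ = 3.01 × 10^13 J/m³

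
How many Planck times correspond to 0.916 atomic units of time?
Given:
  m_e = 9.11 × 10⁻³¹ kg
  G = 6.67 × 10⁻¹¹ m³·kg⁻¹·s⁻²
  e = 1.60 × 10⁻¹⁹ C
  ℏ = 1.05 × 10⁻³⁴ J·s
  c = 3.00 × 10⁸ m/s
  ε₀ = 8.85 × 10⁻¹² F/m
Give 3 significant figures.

4.09 × 10²⁶

atomic unit of time: τ_au = (4πε₀)²ℏ³/(m_e e⁴) = 2.40 × 10⁻¹⁷ s
Planck time: t_P = √(ℏG/c⁵) = 5.37 × 10⁻⁴⁴ s
0.916 × 2.40 × 10⁻¹⁷ / 5.37 × 10⁻⁴⁴ = 4.09 × 10²⁶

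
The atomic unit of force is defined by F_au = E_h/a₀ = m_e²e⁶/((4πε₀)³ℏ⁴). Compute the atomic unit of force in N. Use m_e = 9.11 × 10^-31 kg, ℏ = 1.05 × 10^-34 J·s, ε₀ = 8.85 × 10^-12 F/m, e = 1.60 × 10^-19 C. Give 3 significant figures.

F_au = E_h/a₀ = m_e²e⁶/((4πε₀)³ℏ⁴)
E_h = 4.38 × 10^-18 J
a₀ = 5.26 × 10^-11 m
E_h/a₀ = 8.33 × 10^-8 N

8.33 × 10^-8 N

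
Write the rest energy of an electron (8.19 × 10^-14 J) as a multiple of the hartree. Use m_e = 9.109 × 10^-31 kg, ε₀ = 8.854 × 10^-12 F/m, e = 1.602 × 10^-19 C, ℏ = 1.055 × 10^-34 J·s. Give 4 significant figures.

1.881 × 10^4

hartree: E_h = m_e e⁴/(4πε₀ℏ)² = 4.354 × 10^-18 J.
8.19 × 10^-14 / 4.354 × 10^-18 = 1.881 × 10^4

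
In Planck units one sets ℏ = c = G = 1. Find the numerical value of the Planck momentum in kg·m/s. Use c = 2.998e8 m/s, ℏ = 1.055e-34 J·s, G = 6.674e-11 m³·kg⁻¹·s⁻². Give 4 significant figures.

p_P = √(ℏc³/G)
  = √(42.60)
  = 6.527 kg·m/s

6.527 kg·m/s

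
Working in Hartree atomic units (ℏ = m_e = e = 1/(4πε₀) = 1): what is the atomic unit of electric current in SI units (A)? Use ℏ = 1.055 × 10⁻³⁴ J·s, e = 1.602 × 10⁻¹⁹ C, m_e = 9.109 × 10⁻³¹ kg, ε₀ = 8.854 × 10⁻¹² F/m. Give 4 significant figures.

The unique combination of the constants set to 1 with dimensions of current is I_au = e E_h/ℏ = m_e e⁵/((4πε₀)²ℏ³).
E_h = 4.354 × 10⁻¹⁸ J
e·E_h/ℏ = 6.612 × 10⁻³ A

6.612 × 10⁻³ A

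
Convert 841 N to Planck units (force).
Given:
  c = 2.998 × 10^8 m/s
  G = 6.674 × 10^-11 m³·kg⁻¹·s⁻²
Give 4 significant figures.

Planck force: F_P = c⁴/G = 1.210 × 10^44 N.
841 / 1.210 × 10^44 = 6.948 × 10^-42

6.948 × 10^-42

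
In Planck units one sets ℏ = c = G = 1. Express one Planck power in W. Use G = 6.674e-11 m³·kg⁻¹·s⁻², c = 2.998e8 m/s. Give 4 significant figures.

3.629e52 W

P_P = c⁵/G
  = 2.422e42 / 6.674e-11
  = 3.629e52 W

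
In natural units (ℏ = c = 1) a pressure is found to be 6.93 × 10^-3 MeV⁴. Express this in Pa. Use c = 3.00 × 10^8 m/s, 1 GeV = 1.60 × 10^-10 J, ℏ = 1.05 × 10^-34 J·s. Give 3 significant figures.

Pressure is [E]/[L]³ = [E]⁴/(ℏc)³.
1 GeV⁴ → 1/(ℏc)³ × (1 GeV in J)⁴ = 2.10 × 10^37 Pa.
Convert the energy scale: 6.93 × 10^-3 MeV⁴ = 6.93 × 10^-15 GeV⁴.
Result: 6.93 × 10^-15 × 2.10 × 10^37 = 1.45 × 10^23 Pa.

1.45 × 10^23 Pa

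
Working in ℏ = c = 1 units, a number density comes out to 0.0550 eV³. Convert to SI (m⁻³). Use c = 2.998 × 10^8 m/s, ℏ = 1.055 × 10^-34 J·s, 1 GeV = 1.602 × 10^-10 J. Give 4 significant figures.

Number density is [L]⁻³ = [E]³/(ℏc)³.
1 GeV³ → 1/(ℏc)³ × (1 GeV in J)³ = 1.299 × 10^47 m⁻³.
Convert the energy scale: 0.0550 eV³ = 5.50 × 10^-29 GeV³.
Result: 5.50 × 10^-29 × 1.299 × 10^47 = 7.147 × 10^18 m⁻³.

7.147 × 10^18 m⁻³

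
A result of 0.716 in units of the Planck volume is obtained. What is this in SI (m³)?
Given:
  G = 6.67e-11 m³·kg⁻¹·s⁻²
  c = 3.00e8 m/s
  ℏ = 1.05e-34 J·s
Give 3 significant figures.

2.99e-105 m³

One Planck volume: V_P = (ℏG/c³)^(3/2) = 4.18e-105 m³.
0.716 × 4.18e-105 m³ = 2.99e-105 m³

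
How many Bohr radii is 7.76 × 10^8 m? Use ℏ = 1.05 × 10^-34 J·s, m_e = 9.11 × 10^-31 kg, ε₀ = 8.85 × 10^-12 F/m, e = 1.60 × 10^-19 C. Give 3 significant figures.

Bohr radius: a₀ = 4πε₀ℏ²/(m_e e²) = 5.26 × 10^-11 m.
7.76 × 10^8 / 5.26 × 10^-11 = 1.48 × 10^19

1.48 × 10^19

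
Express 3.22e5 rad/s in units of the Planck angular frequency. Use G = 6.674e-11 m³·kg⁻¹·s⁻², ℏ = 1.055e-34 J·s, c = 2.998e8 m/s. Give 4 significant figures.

1.736e-38

Planck angular frequency: ω_P = √(c⁵/(ℏG)) = 1.855e43 rad/s.
3.22e5 / 1.855e43 = 1.736e-38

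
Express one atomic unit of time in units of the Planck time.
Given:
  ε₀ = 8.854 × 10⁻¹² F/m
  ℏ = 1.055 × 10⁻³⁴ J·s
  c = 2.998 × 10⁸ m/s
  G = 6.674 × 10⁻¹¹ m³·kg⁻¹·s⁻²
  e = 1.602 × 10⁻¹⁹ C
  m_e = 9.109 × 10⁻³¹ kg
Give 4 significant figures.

4.494 × 10²⁶

atomic unit of time: τ_au = (4πε₀)²ℏ³/(m_e e⁴) = 2.423 × 10⁻¹⁷ s
Planck time: t_P = √(ℏG/c⁵) = 5.392 × 10⁻⁴⁴ s
ratio = 2.423 × 10⁻¹⁷ / 5.392 × 10⁻⁴⁴ = 4.494 × 10²⁶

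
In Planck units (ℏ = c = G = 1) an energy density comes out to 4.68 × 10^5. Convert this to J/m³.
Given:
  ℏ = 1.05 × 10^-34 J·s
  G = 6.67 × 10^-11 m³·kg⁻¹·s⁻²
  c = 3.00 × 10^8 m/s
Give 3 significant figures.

2.19 × 10^119 J/m³

One Planck energy density: u_P = c⁷/(ℏG²) = 4.68 × 10^113 J/m³.
4.68 × 10^5 × 4.68 × 10^113 J/m³ = 2.19 × 10^119 J/m³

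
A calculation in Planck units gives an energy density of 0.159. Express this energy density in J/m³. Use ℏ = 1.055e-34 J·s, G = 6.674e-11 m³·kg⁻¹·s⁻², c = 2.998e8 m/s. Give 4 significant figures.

7.365e112 J/m³

One Planck energy density: u_P = c⁷/(ℏG²) = 4.632e113 J/m³.
0.159 × 4.632e113 J/m³ = 7.365e112 J/m³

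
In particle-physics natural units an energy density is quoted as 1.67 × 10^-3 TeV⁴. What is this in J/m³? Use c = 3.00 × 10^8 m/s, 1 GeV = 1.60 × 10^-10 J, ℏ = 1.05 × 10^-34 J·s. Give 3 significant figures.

[E]/[L]³ = [E]⁴/(ℏc)³; restore (ℏc)⁻³.
1 GeV⁴ → 1/(ℏc)³ × (1 GeV in J)⁴ = 2.10 × 10^37 J/m³.
Convert the energy scale: 1.67 × 10^-3 TeV⁴ = 1.67 × 10^9 GeV⁴.
Result: 1.67 × 10^9 × 2.10 × 10^37 = 3.50 × 10^46 J/m³.

3.50 × 10^46 J/m³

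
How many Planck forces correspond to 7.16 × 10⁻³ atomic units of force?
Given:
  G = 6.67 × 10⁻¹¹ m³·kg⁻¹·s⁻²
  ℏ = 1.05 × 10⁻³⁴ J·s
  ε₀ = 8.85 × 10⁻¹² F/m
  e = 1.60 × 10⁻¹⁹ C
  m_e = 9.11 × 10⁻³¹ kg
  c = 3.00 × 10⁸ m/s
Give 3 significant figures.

4.91 × 10⁻⁵⁴

atomic unit of force: F_au = E_h/a₀ = m_e²e⁶/((4πε₀)³ℏ⁴) = 8.33 × 10⁻⁸ N
Planck force: F_P = c⁴/G = 1.21 × 10⁴⁴ N
7.16 × 10⁻³ × 8.33 × 10⁻⁸ / 1.21 × 10⁴⁴ = 4.91 × 10⁻⁵⁴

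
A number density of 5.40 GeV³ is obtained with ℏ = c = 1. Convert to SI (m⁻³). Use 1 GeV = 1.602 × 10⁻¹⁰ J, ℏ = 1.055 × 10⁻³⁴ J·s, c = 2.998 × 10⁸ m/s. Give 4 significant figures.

Number density is [L]⁻³ = [E]³/(ℏc)³.
1 GeV³ → 1/(ℏc)³ × (1 GeV in J)³ = 1.299 × 10⁴⁷ m⁻³.
Result: 5.40 × 1.299 × 10⁴⁷ = 7.017 × 10⁴⁷ m⁻³.

7.017 × 10⁴⁷ m⁻³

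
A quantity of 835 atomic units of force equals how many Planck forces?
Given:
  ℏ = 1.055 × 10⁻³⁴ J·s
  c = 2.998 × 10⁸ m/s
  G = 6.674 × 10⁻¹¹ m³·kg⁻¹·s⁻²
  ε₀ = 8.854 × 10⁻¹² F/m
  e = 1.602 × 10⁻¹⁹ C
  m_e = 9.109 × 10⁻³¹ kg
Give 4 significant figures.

5.670 × 10⁻⁴⁹

atomic unit of force: F_au = E_h/a₀ = m_e²e⁶/((4πε₀)³ℏ⁴) = 8.220 × 10⁻⁸ N
Planck force: F_P = c⁴/G = 1.210 × 10⁴⁴ N
835 × 8.220 × 10⁻⁸ / 1.210 × 10⁴⁴ = 5.670 × 10⁻⁴⁹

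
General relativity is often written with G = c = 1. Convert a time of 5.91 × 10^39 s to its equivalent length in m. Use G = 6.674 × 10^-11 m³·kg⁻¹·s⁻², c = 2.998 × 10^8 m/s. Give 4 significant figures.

Time → length via c.
5.91 × 10^39 s × (c) = 1.772 × 10^48 m

1.772 × 10^48 m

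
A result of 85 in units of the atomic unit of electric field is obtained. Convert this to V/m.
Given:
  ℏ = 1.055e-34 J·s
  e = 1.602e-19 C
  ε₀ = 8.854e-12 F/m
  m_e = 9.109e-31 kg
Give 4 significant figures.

One atomic unit of electric field: E_au = E_h/(e a₀) = m_e²e⁵/((4πε₀)³ℏ⁴) = 5.131e11 V/m.
85 × 5.131e11 V/m = 4.361e13 V/m

4.361e13 V/m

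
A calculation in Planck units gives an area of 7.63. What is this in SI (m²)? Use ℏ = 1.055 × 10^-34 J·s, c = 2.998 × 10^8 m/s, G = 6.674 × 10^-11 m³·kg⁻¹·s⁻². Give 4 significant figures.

One Planck area: A_P = ℏG/c³ = 2.613 × 10^-70 m².
7.63 × 2.613 × 10^-70 m² = 1.994 × 10^-69 m²

1.994 × 10^-69 m²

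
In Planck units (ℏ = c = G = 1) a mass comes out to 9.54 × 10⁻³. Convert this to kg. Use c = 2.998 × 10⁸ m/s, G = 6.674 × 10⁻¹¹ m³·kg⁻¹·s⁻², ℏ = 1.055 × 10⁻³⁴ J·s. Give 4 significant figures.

One Planck mass: m_P = √(ℏc/G) = 2.177 × 10⁻⁸ kg.
9.54 × 10⁻³ × 2.177 × 10⁻⁸ kg = 2.077 × 10⁻¹⁰ kg

2.077 × 10⁻¹⁰ kg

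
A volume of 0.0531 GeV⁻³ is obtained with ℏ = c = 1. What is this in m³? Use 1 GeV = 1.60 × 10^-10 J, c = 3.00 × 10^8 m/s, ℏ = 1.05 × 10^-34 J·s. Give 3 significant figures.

4.05 × 10^-49 m³

Volume is [L]³ = [E]⁻³·(ℏc)³.
1 GeV⁻³ → (ℏc)³ × (1 GeV in J)⁻³ = 7.63 × 10^-48 m³.
Result: 0.0531 × 7.63 × 10^-48 = 4.05 × 10^-49 m³.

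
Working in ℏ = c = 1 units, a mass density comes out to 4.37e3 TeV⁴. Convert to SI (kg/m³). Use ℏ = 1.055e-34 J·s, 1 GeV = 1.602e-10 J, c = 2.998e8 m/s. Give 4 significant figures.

Mass density is [E]/(c²[L]³) = [E]⁴/(ℏ³c⁵).
1 GeV⁴ → 1/(ℏ³c⁵) × (1 GeV in J)⁴ = 2.316e20 kg/m³.
Convert the energy scale: 4.37e3 TeV⁴ = 4.37e15 GeV⁴.
Result: 4.37e15 × 2.316e20 = 1.012e36 kg/m³.

1.012e36 kg/m³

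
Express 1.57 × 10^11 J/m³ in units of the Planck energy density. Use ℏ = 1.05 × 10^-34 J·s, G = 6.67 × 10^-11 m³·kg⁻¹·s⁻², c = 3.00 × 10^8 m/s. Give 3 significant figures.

Planck energy density: u_P = c⁷/(ℏG²) = 4.68 × 10^113 J/m³.
1.57 × 10^11 / 4.68 × 10^113 = 3.35 × 10^-103

3.35 × 10^-103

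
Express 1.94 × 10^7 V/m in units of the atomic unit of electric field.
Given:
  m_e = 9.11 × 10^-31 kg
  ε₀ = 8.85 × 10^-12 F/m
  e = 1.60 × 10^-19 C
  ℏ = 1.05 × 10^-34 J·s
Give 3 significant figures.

atomic unit of electric field: E_au = E_h/(e a₀) = m_e²e⁵/((4πε₀)³ℏ⁴) = 5.20 × 10^11 V/m.
1.94 × 10^7 / 5.20 × 10^11 = 3.73 × 10^-5

3.73 × 10^-5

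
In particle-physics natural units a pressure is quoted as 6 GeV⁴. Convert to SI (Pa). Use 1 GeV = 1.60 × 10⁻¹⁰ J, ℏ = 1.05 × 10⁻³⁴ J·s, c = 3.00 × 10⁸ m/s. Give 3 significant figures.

Pressure is [E]/[L]³ = [E]⁴/(ℏc)³.
1 GeV⁴ → 1/(ℏc)³ × (1 GeV in J)⁴ = 2.10 × 10³⁷ Pa.
Result: 6 × 2.10 × 10³⁷ = 1.26 × 10³⁸ Pa.

1.26 × 10³⁸ Pa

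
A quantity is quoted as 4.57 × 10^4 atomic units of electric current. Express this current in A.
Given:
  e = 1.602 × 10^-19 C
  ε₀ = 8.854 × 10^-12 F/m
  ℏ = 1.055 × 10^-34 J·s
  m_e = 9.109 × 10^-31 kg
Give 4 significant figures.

302.2 A

One atomic unit of electric current: I_au = e E_h/ℏ = m_e e⁵/((4πε₀)²ℏ³) = 6.612 × 10^-3 A.
4.57 × 10^4 × 6.612 × 10^-3 A = 302.2 A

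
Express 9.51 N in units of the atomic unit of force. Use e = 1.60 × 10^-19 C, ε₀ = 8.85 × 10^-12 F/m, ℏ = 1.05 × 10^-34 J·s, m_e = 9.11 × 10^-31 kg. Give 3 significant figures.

atomic unit of force: F_au = E_h/a₀ = m_e²e⁶/((4πε₀)³ℏ⁴) = 8.33 × 10^-8 N.
9.51 / 8.33 × 10^-8 = 1.14 × 10^8

1.14 × 10^8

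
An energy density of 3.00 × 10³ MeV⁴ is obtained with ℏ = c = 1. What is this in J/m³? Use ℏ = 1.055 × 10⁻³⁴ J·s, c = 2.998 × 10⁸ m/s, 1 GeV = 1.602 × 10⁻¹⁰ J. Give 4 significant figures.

6.245 × 10²⁸ J/m³

[E]/[L]³ = [E]⁴/(ℏc)³; restore (ℏc)⁻³.
1 GeV⁴ → 1/(ℏc)³ × (1 GeV in J)⁴ = 2.082 × 10³⁷ J/m³.
Convert the energy scale: 3.00 × 10³ MeV⁴ = 3.00 × 10⁻⁹ GeV⁴.
Result: 3.00 × 10⁻⁹ × 2.082 × 10³⁷ = 6.245 × 10²⁸ J/m³.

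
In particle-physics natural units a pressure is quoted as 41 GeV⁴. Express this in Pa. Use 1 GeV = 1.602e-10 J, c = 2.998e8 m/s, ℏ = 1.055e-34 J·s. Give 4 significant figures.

8.535e38 Pa

Pressure is [E]/[L]³ = [E]⁴/(ℏc)³.
1 GeV⁴ → 1/(ℏc)³ × (1 GeV in J)⁴ = 2.082e37 Pa.
Result: 41 × 2.082e37 = 8.535e38 Pa.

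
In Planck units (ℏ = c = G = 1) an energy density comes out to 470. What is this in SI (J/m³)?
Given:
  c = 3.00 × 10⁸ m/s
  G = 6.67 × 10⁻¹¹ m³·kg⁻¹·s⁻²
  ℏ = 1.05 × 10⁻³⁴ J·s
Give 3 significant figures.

One Planck energy density: u_P = c⁷/(ℏG²) = 4.68 × 10¹¹³ J/m³.
470 × 4.68 × 10¹¹³ J/m³ = 2.20 × 10¹¹⁶ J/m³

2.20 × 10¹¹⁶ J/m³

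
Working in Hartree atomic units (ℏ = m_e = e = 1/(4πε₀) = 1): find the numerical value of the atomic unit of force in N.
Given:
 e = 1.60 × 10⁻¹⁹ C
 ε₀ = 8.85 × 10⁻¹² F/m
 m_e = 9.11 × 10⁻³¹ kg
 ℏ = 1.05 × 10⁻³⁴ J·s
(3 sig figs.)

8.33 × 10⁻⁸ N

From ℏ = m_e = e = 1/(4πε₀) = 1 the force scale is F_au = E_h/a₀ = m_e²e⁶/((4πε₀)³ℏ⁴).
E_h = 4.38 × 10⁻¹⁸ J
a₀ = 5.26 × 10⁻¹¹ m
E_h/a₀ = 8.33 × 10⁻⁸ N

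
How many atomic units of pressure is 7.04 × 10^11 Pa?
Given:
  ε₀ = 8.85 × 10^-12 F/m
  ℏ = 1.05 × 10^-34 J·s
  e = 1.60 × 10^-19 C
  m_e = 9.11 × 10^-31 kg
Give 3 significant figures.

atomic unit of pressure: P_au = E_h/a₀³ = m_e⁴e¹⁰/((4πε₀)⁵ℏ⁸) = 3.01 × 10^13 Pa.
7.04 × 10^11 / 3.01 × 10^13 = 0.0234

0.0234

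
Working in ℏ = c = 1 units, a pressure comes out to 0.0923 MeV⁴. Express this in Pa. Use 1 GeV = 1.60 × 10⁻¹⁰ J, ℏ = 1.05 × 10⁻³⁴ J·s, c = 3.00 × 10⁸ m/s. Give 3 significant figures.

1.94 × 10²⁴ Pa

Pressure is [E]/[L]³ = [E]⁴/(ℏc)³.
1 GeV⁴ → 1/(ℏc)³ × (1 GeV in J)⁴ = 2.10 × 10³⁷ Pa.
Convert the energy scale: 0.0923 MeV⁴ = 9.23 × 10⁻¹⁴ GeV⁴.
Result: 9.23 × 10⁻¹⁴ × 2.10 × 10³⁷ = 1.94 × 10²⁴ Pa.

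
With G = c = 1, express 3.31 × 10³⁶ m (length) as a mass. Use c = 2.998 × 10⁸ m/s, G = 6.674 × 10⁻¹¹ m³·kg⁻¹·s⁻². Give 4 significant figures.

4.458 × 10⁶³ kg

Length → mass via c²/G.
3.31 × 10³⁶ m × (c²/G) = 4.458 × 10⁶³ kg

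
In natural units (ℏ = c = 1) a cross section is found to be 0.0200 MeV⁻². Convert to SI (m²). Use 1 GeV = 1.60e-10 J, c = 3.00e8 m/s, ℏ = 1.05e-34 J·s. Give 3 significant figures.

Area is [L]² = [E]⁻²·(ℏc)²; restore (ℏc)².
1 GeV⁻² → (ℏc)² × (1 GeV in J)⁻² = 3.88e-32 m².
Convert the energy scale: 0.0200 MeV⁻² = 2.00e4 GeV⁻².
Result: 2.00e4 × 3.88e-32 = 7.75e-28 m².

7.75e-28 m²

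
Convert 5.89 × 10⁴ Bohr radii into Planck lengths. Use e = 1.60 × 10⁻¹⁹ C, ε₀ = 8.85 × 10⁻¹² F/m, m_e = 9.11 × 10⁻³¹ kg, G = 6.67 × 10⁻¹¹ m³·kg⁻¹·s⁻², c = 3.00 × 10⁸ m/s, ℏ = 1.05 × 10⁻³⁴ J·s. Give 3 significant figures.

1.92 × 10²⁹

Bohr radius: a₀ = 4πε₀ℏ²/(m_e e²) = 5.26 × 10⁻¹¹ m
Planck length: ℓ_P = √(ℏG/c³) = 1.61 × 10⁻³⁵ m
5.89 × 10⁴ × 5.26 × 10⁻¹¹ / 1.61 × 10⁻³⁵ = 1.92 × 10²⁹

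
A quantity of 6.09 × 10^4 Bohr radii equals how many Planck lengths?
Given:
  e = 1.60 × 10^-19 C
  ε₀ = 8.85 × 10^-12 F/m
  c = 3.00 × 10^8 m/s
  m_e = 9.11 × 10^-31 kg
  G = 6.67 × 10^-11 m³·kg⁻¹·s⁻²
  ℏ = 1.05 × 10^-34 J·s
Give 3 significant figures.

Bohr radius: a₀ = 4πε₀ℏ²/(m_e e²) = 5.26 × 10^-11 m
Planck length: ℓ_P = √(ℏG/c³) = 1.61 × 10^-35 m
6.09 × 10^4 × 5.26 × 10^-11 / 1.61 × 10^-35 = 1.99 × 10^29

1.99 × 10^29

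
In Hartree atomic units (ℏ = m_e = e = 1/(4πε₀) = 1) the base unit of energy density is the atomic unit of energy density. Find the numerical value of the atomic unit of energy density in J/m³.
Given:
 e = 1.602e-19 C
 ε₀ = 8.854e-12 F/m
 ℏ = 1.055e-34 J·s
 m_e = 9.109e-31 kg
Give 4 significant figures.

2.929e13 J/m³

u_au = E_h/a₀³ = m_e⁴e¹⁰/((4πε₀)⁵ℏ⁸)
E_h = 4.354e-18 J
a₀ = 5.297e-11 m
E_h/a₀³ = 2.929e13 J/m³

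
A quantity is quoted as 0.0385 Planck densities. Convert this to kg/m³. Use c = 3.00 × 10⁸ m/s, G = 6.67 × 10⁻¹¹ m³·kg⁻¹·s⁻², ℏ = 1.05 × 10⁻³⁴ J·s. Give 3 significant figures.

One Planck density: ρ_P = c⁵/(ℏG²) = 5.20 × 10⁹⁶ kg/m³.
0.0385 × 5.20 × 10⁹⁶ kg/m³ = 2.00 × 10⁹⁵ kg/m³

2.00 × 10⁹⁵ kg/m³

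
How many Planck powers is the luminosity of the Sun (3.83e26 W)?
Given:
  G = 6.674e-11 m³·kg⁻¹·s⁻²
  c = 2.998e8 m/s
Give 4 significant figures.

Planck power: P_P = c⁵/G = 3.629e52 W.
3.83e26 / 3.629e52 = 1.055e-26

1.055e-26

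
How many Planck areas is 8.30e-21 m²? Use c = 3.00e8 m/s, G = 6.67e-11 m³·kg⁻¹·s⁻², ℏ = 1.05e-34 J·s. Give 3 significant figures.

Planck area: A_P = ℏG/c³ = 2.59e-70 m².
8.30e-21 / 2.59e-70 = 3.20e49

3.20e49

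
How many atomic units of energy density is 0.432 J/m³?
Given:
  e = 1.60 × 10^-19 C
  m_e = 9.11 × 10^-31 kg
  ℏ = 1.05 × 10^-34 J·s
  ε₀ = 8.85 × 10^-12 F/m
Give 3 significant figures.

atomic unit of energy density: u_au = E_h/a₀³ = m_e⁴e¹⁰/((4πε₀)⁵ℏ⁸) = 3.01 × 10^13 J/m³.
0.432 / 3.01 × 10^13 = 1.43 × 10^-14

1.43 × 10^-14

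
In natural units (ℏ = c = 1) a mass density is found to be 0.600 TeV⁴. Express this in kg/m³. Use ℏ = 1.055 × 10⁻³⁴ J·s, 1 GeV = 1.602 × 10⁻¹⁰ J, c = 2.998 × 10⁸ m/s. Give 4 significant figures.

Mass density is [E]/(c²[L]³) = [E]⁴/(ℏ³c⁵).
1 GeV⁴ → 1/(ℏ³c⁵) × (1 GeV in J)⁴ = 2.316 × 10²⁰ kg/m³.
Convert the energy scale: 0.600 TeV⁴ = 6.00 × 10¹¹ GeV⁴.
Result: 6.00 × 10¹¹ × 2.316 × 10²⁰ = 1.390 × 10³² kg/m³.

1.390 × 10³² kg/m³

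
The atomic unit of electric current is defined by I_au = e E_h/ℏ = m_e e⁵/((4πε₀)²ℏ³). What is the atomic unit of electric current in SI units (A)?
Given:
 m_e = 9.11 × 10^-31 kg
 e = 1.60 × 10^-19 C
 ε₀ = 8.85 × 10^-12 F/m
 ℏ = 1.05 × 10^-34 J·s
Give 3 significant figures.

6.67 × 10^-3 A

I_au = e E_h/ℏ = m_e e⁵/((4πε₀)²ℏ³)
E_h = 4.38 × 10^-18 J
e·E_h/ℏ = 6.67 × 10^-3 A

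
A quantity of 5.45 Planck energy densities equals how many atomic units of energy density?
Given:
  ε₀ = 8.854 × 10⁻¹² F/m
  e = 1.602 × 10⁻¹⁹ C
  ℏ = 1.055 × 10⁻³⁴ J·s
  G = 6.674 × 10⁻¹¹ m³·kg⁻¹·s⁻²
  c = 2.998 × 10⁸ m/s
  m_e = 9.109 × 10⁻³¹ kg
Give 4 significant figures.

Planck energy density: u_P = c⁷/(ℏG²) = 4.632 × 10¹¹³ J/m³
atomic unit of energy density: u_au = E_h/a₀³ = m_e⁴e¹⁰/((4πε₀)⁵ℏ⁸) = 2.929 × 10¹³ J/m³
5.45 × 4.632 × 10¹¹³ / 2.929 × 10¹³ = 8.619 × 10¹⁰⁰

8.619 × 10¹⁰⁰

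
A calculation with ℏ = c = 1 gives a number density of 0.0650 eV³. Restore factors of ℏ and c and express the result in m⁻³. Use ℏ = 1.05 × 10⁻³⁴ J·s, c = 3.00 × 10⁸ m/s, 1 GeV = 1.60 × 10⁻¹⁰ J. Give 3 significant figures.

8.52 × 10¹⁸ m⁻³

Number density is [L]⁻³ = [E]³/(ℏc)³.
1 GeV³ → 1/(ℏc)³ × (1 GeV in J)³ = 1.31 × 10⁴⁷ m⁻³.
Convert the energy scale: 0.0650 eV³ = 6.50 × 10⁻²⁹ GeV³.
Result: 6.50 × 10⁻²⁹ × 1.31 × 10⁴⁷ = 8.52 × 10¹⁸ m⁻³.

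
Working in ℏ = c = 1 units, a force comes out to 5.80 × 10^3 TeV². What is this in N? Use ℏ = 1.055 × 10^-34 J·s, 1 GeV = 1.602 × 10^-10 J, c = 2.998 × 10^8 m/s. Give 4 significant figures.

Force is [E]/[L] = [E]²/(ℏc); restore (ℏc)⁻¹.
1 GeV² → 1/(ℏc) × (1 GeV in J)² = 8.114 × 10^5 N.
Convert the energy scale: 5.80 × 10^3 TeV² = 5.80 × 10^9 GeV².
Result: 5.80 × 10^9 × 8.114 × 10^5 = 4.706 × 10^15 N.

4.706 × 10^15 N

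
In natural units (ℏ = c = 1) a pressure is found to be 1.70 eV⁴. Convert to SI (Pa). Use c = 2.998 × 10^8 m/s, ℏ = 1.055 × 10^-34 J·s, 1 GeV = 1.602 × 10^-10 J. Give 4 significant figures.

35.39 Pa

Pressure is [E]/[L]³ = [E]⁴/(ℏc)³.
1 GeV⁴ → 1/(ℏc)³ × (1 GeV in J)⁴ = 2.082 × 10^37 Pa.
Convert the energy scale: 1.70 eV⁴ = 1.70 × 10^-36 GeV⁴.
Result: 1.70 × 10^-36 × 2.082 × 10^37 = 35.39 Pa.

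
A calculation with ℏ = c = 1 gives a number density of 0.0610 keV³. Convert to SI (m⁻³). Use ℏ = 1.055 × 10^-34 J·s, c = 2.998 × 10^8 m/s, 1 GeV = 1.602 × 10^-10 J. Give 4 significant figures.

7.926 × 10^27 m⁻³

Number density is [L]⁻³ = [E]³/(ℏc)³.
1 GeV³ → 1/(ℏc)³ × (1 GeV in J)³ = 1.299 × 10^47 m⁻³.
Convert the energy scale: 0.0610 keV³ = 6.10 × 10^-20 GeV³.
Result: 6.10 × 10^-20 × 1.299 × 10^47 = 7.926 × 10^27 m⁻³.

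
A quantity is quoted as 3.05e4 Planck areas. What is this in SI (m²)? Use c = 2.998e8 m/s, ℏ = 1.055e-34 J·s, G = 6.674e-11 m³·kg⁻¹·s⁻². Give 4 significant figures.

One Planck area: A_P = ℏG/c³ = 2.613e-70 m².
3.05e4 × 2.613e-70 m² = 7.970e-66 m²

7.970e-66 m²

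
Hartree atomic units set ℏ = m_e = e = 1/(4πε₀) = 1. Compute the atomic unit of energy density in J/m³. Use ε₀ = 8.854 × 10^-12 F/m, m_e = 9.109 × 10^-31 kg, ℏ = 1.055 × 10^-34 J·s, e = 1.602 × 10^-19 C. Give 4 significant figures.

2.929 × 10^13 J/m³

From ℏ = m_e = e = 1/(4πε₀) = 1 the energy density scale is u_au = E_h/a₀³ = m_e⁴e¹⁰/((4πε₀)⁵ℏ⁸).
E_h = 4.354 × 10^-18 J
a₀ = 5.297 × 10^-11 m
E_h/a₀³ = 2.929 × 10^13 J/m³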